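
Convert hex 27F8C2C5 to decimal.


27F8C2C5 hex = 670614213 decimal

670614213


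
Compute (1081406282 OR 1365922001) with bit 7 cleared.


Step 1: 1081406282 | 1365922001 = 1367274459
Step 2: 1367274459 & ~(1 << 7) = 1367274331

1367274331


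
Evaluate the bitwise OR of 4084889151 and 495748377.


0b11110011011110100111011000111111 | 0b11101100011001000010100011001 = 0b11111111111111101111011100111111 = 4294899519

4294899519


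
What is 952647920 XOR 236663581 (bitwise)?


0b111000110010000100000011110000 ^ 0b1110000110110011001100011101 = 0b110110110100110111001111101101 = 919827437

919827437


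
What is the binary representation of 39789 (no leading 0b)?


39789 = 1001101101101101 in binary

1001101101101101


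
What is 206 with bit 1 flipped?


206 ^ (1 << 1) = 206 ^ 2 = 204

204


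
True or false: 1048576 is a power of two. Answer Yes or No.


0b100000000000000000000. Only one bit set => Yes

Yes


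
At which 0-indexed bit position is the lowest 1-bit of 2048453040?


0b1111010000110001110100110110000. Lowest set bit at position 4

4


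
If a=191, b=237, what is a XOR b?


191 ^ 237 = 82

82


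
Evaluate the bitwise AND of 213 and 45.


0b11010101 & 0b101101 = 0b101 = 5

5


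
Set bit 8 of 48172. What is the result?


48172 | (1 << 8) = 48172 | 256 = 48428

48428


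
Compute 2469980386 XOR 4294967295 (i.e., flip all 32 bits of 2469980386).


2469980386 ^ 4294967295 = 1824986909

1824986909


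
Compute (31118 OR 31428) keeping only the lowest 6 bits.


Step 1: 31118 | 31428 = 31694
Step 2: 31694 & 63 = 14

14


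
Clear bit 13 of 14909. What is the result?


14909 & ~(1 << 13) = 6717

6717


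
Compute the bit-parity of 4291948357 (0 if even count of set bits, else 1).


0b11111111110100011110111101000101 has 22 ones => parity 0

0


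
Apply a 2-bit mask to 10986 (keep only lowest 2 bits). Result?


10986 & 3 = 2

2


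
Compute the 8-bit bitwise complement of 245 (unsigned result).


~0b11110101 = 0b1010 = 10 (8-bit unsigned)

10


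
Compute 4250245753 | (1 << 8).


4250245753 | (1 << 8) = 4250245753 | 256 = 4250246009

4250246009


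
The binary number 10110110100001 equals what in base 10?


10110110100001 in decimal = 11681

11681


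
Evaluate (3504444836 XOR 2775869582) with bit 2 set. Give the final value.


Step 1: 3504444836 ^ 2775869582 = 1972763946
Step 2: 1972763946 | (1 << 2) = 1972763946 | 4 = 1972763950

1972763950


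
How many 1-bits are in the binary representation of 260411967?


0b1111100001011001001000111111 has 16 set bits

16


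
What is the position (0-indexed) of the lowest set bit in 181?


0b10110101. Lowest set bit at position 0

0


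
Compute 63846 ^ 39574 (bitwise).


0b1111100101100110 ^ 0b1001101010010110 = 0b110001111110000 = 25584

25584


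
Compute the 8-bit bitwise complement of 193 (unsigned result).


~0b11000001 = 0b111110 = 62 (8-bit unsigned)

62


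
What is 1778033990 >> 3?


0b1101001111110101010010101000110 >> 3 = 0b1101001111110101010010101000 = 222254248

222254248


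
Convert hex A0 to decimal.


A0 hex = 160 decimal

160


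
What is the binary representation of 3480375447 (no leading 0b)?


3480375447 = 11001111011100100101000010010111 in binary

11001111011100100101000010010111


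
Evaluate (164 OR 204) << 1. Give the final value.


Step 1: 164 | 204 = 236
Step 2: 236 << 1 = 472

472


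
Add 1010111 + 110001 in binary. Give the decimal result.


1010111 + 110001 = 10001000 = 136

136


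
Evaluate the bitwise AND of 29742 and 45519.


0b111010000101110 & 0b1011000111001111 = 0b11000000001110 = 12302

12302


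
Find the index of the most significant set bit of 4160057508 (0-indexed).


0b11110111111101010111000010100100. Highest set bit at position 31

31


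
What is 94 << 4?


0b1011110 << 4 = 0b10111100000 = 1504

1504


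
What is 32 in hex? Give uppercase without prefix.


32 = 20 hex

20


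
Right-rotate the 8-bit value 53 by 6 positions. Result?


Rotate 0b110101 right by 6 (8-bit) = 0b11010100 = 212

212


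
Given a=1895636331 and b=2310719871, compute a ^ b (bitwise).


1895636331 ^ 2310719871 = 4182234132

4182234132


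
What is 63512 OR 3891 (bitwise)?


0b1111100000011000 | 0b111100110011 = 0b1111111100111011 = 65339

65339


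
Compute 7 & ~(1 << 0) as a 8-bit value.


7 & ~(1 << 0) = 6

6


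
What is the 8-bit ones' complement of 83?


83 ^ 255 = 172

172


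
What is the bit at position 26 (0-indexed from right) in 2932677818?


0b10101110110011010001110010111010, position 26 = 1

1


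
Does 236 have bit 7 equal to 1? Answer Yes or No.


0b11101100, bit 7 = 1. Yes

Yes


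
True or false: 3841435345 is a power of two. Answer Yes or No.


0b11100100111101111010011011010001. Multiple bits set => No

No


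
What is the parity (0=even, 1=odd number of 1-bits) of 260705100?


0b1111100010100000101101001100 has 13 ones => parity 1

1


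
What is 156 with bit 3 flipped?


156 ^ (1 << 3) = 156 ^ 8 = 148

148


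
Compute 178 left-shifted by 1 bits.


0b10110010 << 1 = 0b101100100 = 356

356


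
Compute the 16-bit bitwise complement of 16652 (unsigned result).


~0b100000100001100 = 0b1011111011110011 = 48883 (16-bit unsigned)

48883


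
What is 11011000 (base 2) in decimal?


11011000 in decimal = 216

216


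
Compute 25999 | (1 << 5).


25999 | (1 << 5) = 25999 | 32 = 26031

26031


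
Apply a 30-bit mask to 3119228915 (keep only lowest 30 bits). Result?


3119228915 & 1073741823 = 971745267

971745267


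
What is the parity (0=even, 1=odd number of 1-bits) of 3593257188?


0b11010110001011001100000011100100 has 14 ones => parity 0

0


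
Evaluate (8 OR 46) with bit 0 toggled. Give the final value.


Step 1: 8 | 46 = 46
Step 2: 46 ^ (1 << 0) = 46 ^ 1 = 47

47


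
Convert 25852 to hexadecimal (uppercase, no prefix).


25852 = 64FC hex

64FC


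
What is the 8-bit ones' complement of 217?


217 ^ 255 = 38

38


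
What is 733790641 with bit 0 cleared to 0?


733790641 & ~(1 << 0) = 733790640

733790640


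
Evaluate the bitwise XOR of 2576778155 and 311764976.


0b10011001100101101000001110101011 ^ 0b10010100101010010011111110000 = 0b10001011000000111010010001011011 = 2332271707

2332271707


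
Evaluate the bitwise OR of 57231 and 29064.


0b1101111110001111 | 0b111000110001000 = 0b1111111110001111 = 65423

65423


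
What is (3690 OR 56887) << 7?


Step 1: 3690 | 56887 = 56959
Step 2: 56959 << 7 = 7290752

7290752


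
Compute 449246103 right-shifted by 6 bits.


0b11010110001101111001110010111 >> 6 = 0b11010110001101111001110 = 7019470

7019470


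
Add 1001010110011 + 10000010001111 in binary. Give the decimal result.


1001010110011 + 10000010001111 = 11001101000010 = 13122

13122


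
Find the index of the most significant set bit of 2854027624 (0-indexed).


0b10101010000111010000000101101000. Highest set bit at position 31

31


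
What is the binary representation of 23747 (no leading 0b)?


23747 = 101110011000011 in binary

101110011000011


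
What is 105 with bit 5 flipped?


105 ^ (1 << 5) = 105 ^ 32 = 73

73


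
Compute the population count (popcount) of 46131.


0b1011010000110011 has 8 set bits

8


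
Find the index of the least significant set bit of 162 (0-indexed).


0b10100010. Lowest set bit at position 1

1


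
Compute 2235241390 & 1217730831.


0b10000101001110110001001110101110 & 0b1001000100101010001100100001111 = 0b100010001000100001110 = 1118478

1118478


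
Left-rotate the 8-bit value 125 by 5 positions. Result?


Rotate 0b1111101 left by 5 (8-bit) = 0b10101111 = 175

175


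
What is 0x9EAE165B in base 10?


9EAE165B hex = 2662209115 decimal

2662209115


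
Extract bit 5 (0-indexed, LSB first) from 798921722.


0b101111100111101001001111111010, position 5 = 1

1


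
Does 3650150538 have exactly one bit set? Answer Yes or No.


0b11011001100100001110000010001010. Multiple bits set => No

No


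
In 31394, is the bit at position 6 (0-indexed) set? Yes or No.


0b111101010100010, bit 6 = 0. No

No


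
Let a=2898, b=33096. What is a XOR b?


2898 ^ 33096 = 35354

35354


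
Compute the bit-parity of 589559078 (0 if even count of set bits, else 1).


0b100011001000111111010100100110 has 15 ones => parity 1

1


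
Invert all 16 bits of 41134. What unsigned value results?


41134 ^ 65535 = 24401

24401


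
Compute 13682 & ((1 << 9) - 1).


13682 & 511 = 370

370


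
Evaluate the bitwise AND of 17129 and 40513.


0b100001011101001 & 0b1001111001000001 = 0b1001000001 = 577

577


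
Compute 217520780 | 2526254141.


0b1100111101110001101010001100 | 0b10010110100100111001010000111101 = 0b10011110111101111001111010111101 = 2667028157

2667028157


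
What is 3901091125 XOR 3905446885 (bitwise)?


0b11101000100001011110110100110101 ^ 0b11101000110010000110001111100101 = 0b10011011000111011010000 = 5082832

5082832


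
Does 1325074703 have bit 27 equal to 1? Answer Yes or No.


0b1001110111110110000100100001111, bit 27 = 1. Yes

Yes


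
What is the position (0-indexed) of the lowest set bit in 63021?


0b1111011000101101. Lowest set bit at position 0

0


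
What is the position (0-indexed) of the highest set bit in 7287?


0b1110001110111. Highest set bit at position 12

12


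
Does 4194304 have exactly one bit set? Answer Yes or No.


0b10000000000000000000000. Only one bit set => Yes

Yes


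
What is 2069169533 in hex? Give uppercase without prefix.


2069169533 = 7B55057D hex

7B55057D


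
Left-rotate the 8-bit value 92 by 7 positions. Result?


Rotate 0b1011100 left by 7 (8-bit) = 0b101110 = 46

46


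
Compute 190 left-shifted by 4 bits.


0b10111110 << 4 = 0b101111100000 = 3040

3040


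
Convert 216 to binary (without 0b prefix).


216 = 11011000 in binary

11011000


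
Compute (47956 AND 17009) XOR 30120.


Step 1: 47956 & 17009 = 592
Step 2: 592 ^ 30120 = 30712

30712


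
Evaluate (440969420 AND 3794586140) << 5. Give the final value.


Step 1: 440969420 & 3794586140 = 34113548
Step 2: 34113548 << 5 = 1091633536

1091633536


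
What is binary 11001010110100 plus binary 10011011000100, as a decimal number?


11001010110100 + 10011011000100 = 101100101111000 = 22904

22904


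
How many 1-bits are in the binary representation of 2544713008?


0b10010111101011010011110100110000 has 17 set bits

17


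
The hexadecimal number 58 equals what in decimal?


58 hex = 88 decimal

88


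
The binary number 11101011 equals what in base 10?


11101011 in decimal = 235

235


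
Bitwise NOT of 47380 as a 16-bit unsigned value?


~0b1011100100010100 = 0b100011011101011 = 18155 (16-bit unsigned)

18155


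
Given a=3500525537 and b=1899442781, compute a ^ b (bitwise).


3500525537 ^ 1899442781 = 2710762940

2710762940


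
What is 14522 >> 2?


0b11100010111010 >> 2 = 0b111000101110 = 3630

3630


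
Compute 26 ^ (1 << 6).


26 ^ (1 << 6) = 26 ^ 64 = 90

90


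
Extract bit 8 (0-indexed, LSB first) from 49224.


0b1100000001001000, position 8 = 0

0


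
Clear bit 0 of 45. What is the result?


45 & ~(1 << 0) = 44

44


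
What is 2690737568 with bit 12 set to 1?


2690737568 | (1 << 12) = 2690737568 | 4096 = 2690741664

2690741664


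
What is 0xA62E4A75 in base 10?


A62E4A75 hex = 2788051573 decimal

2788051573


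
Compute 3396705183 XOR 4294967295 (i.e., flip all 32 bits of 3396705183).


3396705183 ^ 4294967295 = 898262112

898262112


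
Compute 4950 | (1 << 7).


4950 | (1 << 7) = 4950 | 128 = 5078

5078


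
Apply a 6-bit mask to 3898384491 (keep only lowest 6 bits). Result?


3898384491 & 63 = 43

43


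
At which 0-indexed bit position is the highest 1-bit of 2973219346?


0b10110001001101111011101000010010. Highest set bit at position 31

31


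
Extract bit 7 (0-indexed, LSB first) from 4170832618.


0b11111000100110011101101011101010, position 7 = 1

1


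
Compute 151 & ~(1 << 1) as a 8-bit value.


151 & ~(1 << 1) = 149

149


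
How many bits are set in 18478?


0b100100000101110 has 6 set bits

6


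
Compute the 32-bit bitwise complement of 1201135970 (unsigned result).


~0b1000111100101111110000101100010 = 0b10111000011010000001111010011101 = 3093831325 (32-bit unsigned)

3093831325


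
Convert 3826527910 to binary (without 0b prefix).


3826527910 = 11100100000101000010111010100110 in binary

11100100000101000010111010100110


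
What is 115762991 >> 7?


0b110111001100110011100101111 >> 7 = 0b11011100110011001110 = 904398

904398


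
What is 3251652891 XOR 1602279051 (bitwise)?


0b11000001110100000100100100011011 ^ 0b1011111100000001101011010001011 = 0b10011110010100001001111110010000 = 2656083856

2656083856


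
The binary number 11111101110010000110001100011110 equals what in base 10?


11111101110010000110001100011110 in decimal = 4257768222

4257768222


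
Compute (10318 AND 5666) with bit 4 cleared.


Step 1: 10318 & 5666 = 2
Step 2: 2 & ~(1 << 4) = 2

2


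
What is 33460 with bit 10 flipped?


33460 ^ (1 << 10) = 33460 ^ 1024 = 34484

34484


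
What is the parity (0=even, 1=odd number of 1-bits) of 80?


0b1010000 has 2 ones => parity 0

0


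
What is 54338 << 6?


0b1101010001000010 << 6 = 0b1101010001000010000000 = 3477632

3477632


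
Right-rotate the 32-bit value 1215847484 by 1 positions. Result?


Rotate 0b1001000011110000101110000111100 right by 1 (32-bit) = 0b100100001111000010111000011110 = 607923742

607923742


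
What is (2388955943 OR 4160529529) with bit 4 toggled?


Step 1: 2388955943 | 4160529529 = 4294752127
Step 2: 4294752127 ^ (1 << 4) = 4294752127 ^ 16 = 4294752111

4294752111


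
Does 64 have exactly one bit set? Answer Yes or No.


0b1000000. Only one bit set => Yes

Yes


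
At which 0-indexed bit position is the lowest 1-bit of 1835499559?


0b1101101011001111000000000100111. Lowest set bit at position 0

0


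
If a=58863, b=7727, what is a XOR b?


58863 ^ 7727 = 64448

64448


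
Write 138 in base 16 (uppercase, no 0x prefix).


138 = 8A hex

8A


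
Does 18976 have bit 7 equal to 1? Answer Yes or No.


0b100101000100000, bit 7 = 0. No

No


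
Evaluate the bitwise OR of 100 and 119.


0b1100100 | 0b1110111 = 0b1110111 = 119

119


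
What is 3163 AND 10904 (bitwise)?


0b110001011011 & 0b10101010011000 = 0b100000011000 = 2072

2072


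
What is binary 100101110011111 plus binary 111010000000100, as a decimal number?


100101110011111 + 111010000000100 = 1011111110100011 = 49059

49059


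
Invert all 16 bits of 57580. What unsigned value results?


57580 ^ 65535 = 7955

7955


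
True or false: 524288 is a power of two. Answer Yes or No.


0b10000000000000000000. Only one bit set => Yes

Yes


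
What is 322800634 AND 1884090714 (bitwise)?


0b10011001111011000101111111010 & 0b1110000010011001111000101011010 = 0b10000000011001000000101011010 = 269255002

269255002


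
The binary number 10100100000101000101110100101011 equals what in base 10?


10100100000101000101110100101011 in decimal = 2752797995

2752797995


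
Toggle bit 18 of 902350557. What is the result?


902350557 ^ (1 << 18) = 902350557 ^ 262144 = 902612701

902612701


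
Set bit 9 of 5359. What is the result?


5359 | (1 << 9) = 5359 | 512 = 5871

5871


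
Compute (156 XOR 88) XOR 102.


Step 1: 156 ^ 88 = 196
Step 2: 196 ^ 102 = 162

162


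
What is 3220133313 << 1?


0b10111111111011110101010111000001 << 1 = 0b101111111110111101010101110000010 = 6440266626

6440266626


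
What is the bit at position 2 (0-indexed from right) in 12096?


0b10111101000000, position 2 = 0

0


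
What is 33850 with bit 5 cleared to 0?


33850 & ~(1 << 5) = 33818

33818


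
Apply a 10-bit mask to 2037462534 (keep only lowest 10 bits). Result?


2037462534 & 1023 = 518

518


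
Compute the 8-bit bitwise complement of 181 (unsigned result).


~0b10110101 = 0b1001010 = 74 (8-bit unsigned)

74


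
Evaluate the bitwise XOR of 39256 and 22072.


0b1001100101011000 ^ 0b101011000111000 = 0b1100111101100000 = 53088

53088


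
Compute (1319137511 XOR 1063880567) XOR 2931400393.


Step 1: 1319137511 ^ 1063880567 = 1909061520
Step 2: 1909061520 ^ 2931400393 = 3748686169

3748686169


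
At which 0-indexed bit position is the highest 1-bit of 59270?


0b1110011110000110. Highest set bit at position 15

15


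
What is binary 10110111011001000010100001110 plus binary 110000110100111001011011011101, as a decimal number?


10110111011001000010100001110 + 110000110100111001011011011101 = 1000111110000000001101111101011 = 1203772395

1203772395


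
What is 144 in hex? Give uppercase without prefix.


144 = 90 hex

90


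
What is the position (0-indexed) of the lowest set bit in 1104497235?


0b1000001110101010100101001010011. Lowest set bit at position 0

0


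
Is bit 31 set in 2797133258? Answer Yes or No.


0b10100110101110001101110111001010, bit 31 = 1. Yes

Yes


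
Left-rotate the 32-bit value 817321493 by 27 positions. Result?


Rotate 0b110000101101110101011000010101 left by 27 (32-bit) = 0b10101001100001011011101010110000 = 2844113584

2844113584


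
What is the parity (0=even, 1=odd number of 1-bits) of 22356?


0b101011101010100 has 8 ones => parity 0

0


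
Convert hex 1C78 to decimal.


1C78 hex = 7288 decimal

7288


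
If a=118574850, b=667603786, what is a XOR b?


118574850 ^ 667603786 = 551263304

551263304


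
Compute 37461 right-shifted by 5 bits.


0b1001001001010101 >> 5 = 0b10010010010 = 1170

1170


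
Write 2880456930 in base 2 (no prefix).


2880456930 = 10101011101100000100100011100010 in binary

10101011101100000100100011100010


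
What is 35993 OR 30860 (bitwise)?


0b1000110010011001 | 0b111100010001100 = 0b1111110010011101 = 64669

64669


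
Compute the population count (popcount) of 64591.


0b1111110001001111 has 11 set bits

11


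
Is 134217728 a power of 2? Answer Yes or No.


0b1000000000000000000000000000. Only one bit set => Yes

Yes


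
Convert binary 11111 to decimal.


11111 in decimal = 31

31


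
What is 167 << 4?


0b10100111 << 4 = 0b101001110000 = 2672

2672


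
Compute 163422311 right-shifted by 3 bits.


0b1001101111011010000001100111 >> 3 = 0b1001101111011010000001100 = 20427788

20427788


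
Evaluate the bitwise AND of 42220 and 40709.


0b1010010011101100 & 0b1001111100000101 = 0b1000010000000100 = 33796

33796


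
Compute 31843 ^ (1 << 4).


31843 ^ (1 << 4) = 31843 ^ 16 = 31859

31859


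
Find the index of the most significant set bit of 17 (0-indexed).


0b10001. Highest set bit at position 4

4


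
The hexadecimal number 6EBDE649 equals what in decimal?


6EBDE649 hex = 1857939017 decimal

1857939017


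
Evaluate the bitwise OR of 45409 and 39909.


0b1011000101100001 | 0b1001101111100101 = 0b1011101111100101 = 48101

48101


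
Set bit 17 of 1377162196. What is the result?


1377162196 | (1 << 17) = 1377162196 | 131072 = 1377293268

1377293268


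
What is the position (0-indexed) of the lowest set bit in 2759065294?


0b10100100011100111111111011001110. Lowest set bit at position 1

1


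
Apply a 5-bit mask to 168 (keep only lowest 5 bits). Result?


168 & 31 = 8

8


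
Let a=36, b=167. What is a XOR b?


36 ^ 167 = 131

131


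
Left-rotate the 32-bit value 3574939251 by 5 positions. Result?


Rotate 0b11010101000101010011111001110011 left by 5 (32-bit) = 0b10100010101001111100111001111010 = 2728906362

2728906362


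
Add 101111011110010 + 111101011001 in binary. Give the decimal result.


101111011110010 + 111101011001 = 110111001001011 = 28235

28235


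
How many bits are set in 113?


0b1110001 has 4 set bits

4


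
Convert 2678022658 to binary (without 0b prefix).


2678022658 = 10011111100111110110001000000010 in binary

10011111100111110110001000000010


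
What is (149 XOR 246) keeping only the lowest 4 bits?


Step 1: 149 ^ 246 = 99
Step 2: 99 & 15 = 3

3


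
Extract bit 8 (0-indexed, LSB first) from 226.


0b11100010, position 8 = 0

0


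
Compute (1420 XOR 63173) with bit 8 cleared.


Step 1: 1420 ^ 63173 = 62281
Step 2: 62281 & ~(1 << 8) = 62025

62025


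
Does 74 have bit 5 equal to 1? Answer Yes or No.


0b1001010, bit 5 = 0. No

No


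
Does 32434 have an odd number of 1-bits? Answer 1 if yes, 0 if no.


0b111111010110010 has 10 ones => parity 0

0


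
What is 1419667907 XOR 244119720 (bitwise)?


0b1010100100111100110100111000011 ^ 0b1110100011001111100010101000 = 0b1011010000100101001000101101011 = 1511166315

1511166315


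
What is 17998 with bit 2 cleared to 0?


17998 & ~(1 << 2) = 17994

17994


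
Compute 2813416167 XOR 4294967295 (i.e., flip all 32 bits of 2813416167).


2813416167 ^ 4294967295 = 1481551128

1481551128


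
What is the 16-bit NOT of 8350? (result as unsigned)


~0b10000010011110 = 0b1101111101100001 = 57185 (16-bit unsigned)

57185


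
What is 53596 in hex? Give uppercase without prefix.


53596 = D15C hex

D15C


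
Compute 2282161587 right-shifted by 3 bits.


0b10001000000001110000010110110011 >> 3 = 0b10001000000001110000010110110 = 285270198

285270198


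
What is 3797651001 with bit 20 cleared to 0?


3797651001 & ~(1 << 20) = 3796602425

3796602425


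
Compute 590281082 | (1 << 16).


590281082 | (1 << 16) = 590281082 | 65536 = 590346618

590346618


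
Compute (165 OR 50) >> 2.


Step 1: 165 | 50 = 183
Step 2: 183 >> 2 = 45

45


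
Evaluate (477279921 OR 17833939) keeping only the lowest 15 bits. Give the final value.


Step 1: 477279921 | 17833939 = 494059507
Step 2: 494059507 & 32767 = 16371

16371


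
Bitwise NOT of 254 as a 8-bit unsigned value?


~0b11111110 = 0b1 = 1 (8-bit unsigned)

1


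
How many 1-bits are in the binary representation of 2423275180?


0b10010000011100000011111010101100 has 14 set bits

14


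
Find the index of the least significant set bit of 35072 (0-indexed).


0b1000100100000000. Lowest set bit at position 8

8


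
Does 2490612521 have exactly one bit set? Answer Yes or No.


0b10010100011100111011101100101001. Multiple bits set => No

No


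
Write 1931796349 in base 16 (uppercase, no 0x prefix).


1931796349 = 7324DF7D hex

7324DF7D


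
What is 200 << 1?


0b11001000 << 1 = 0b110010000 = 400

400


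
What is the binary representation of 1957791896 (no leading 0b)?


1957791896 = 1110100101100011000100010011000 in binary

1110100101100011000100010011000


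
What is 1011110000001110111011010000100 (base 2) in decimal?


1011110000001110111011010000100 in decimal = 1577547396

1577547396


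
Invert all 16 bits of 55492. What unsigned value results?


55492 ^ 65535 = 10043

10043


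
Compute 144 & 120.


0b10010000 & 0b1111000 = 0b10000 = 16

16


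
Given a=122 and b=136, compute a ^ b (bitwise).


122 ^ 136 = 242

242


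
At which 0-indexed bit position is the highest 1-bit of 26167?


0b110011000110111. Highest set bit at position 14

14


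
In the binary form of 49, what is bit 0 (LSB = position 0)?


0b110001, position 0 = 1

1


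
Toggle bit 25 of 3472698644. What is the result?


3472698644 ^ (1 << 25) = 3472698644 ^ 33554432 = 3439144212

3439144212


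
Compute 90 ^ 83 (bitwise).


0b1011010 ^ 0b1010011 = 0b1001 = 9

9


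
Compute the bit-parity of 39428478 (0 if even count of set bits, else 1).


0b10010110011010000101111110 has 14 ones => parity 0

0


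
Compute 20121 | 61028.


0b100111010011001 | 0b1110111001100100 = 0b1110111011111101 = 61181

61181


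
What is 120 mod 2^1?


120 & 1 = 0

0


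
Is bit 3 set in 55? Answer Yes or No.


0b110111, bit 3 = 0. No

No


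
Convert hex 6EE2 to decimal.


6EE2 hex = 28386 decimal

28386


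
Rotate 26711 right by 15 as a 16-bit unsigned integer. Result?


Rotate 0b110100001010111 right by 15 (16-bit) = 0b1101000010101110 = 53422

53422


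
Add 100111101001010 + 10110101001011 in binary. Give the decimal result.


100111101001010 + 10110101001011 = 111110010010101 = 31893

31893


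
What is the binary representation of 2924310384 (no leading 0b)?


2924310384 = 10101110010011010110111101110000 in binary

10101110010011010110111101110000


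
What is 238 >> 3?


0b11101110 >> 3 = 0b11101 = 29

29


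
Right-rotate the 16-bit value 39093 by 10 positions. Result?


Rotate 0b1001100010110101 right by 10 (16-bit) = 0b10110101100110 = 11622

11622


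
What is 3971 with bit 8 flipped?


3971 ^ (1 << 8) = 3971 ^ 256 = 3715

3715


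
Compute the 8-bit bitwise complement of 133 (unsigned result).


~0b10000101 = 0b1111010 = 122 (8-bit unsigned)

122


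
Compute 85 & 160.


0b1010101 & 0b10100000 = 0b0 = 0

0


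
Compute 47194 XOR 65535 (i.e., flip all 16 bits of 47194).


47194 ^ 65535 = 18341

18341


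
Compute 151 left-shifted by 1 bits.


0b10010111 << 1 = 0b100101110 = 302

302


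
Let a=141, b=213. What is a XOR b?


141 ^ 213 = 88

88


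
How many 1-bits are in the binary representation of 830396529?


0b110001011111101101100001110001 has 17 set bits

17


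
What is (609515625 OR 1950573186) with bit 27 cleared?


Step 1: 609515625 | 1950573186 = 1951890155
Step 2: 1951890155 & ~(1 << 27) = 1951890155

1951890155


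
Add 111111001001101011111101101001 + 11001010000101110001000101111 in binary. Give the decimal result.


111111001001101011111101101001 + 11001010000101110001000101111 = 1011000011010011010000110011000 = 1483317656

1483317656


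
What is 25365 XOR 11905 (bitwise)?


0b110001100010101 ^ 0b10111010000001 = 0b100110110010100 = 19860

19860


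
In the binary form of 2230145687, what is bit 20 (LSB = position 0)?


0b10000100111011010101001010010111, position 20 = 0

0


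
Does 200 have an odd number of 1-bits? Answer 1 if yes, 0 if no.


0b11001000 has 3 ones => parity 1

1


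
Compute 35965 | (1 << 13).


35965 | (1 << 13) = 35965 | 8192 = 44157

44157


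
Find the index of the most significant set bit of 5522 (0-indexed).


0b1010110010010. Highest set bit at position 12

12


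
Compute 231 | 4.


0b11100111 | 0b100 = 0b11100111 = 231

231


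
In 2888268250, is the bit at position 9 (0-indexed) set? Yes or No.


0b10101100001001110111100111011010, bit 9 = 0. No

No


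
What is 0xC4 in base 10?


C4 hex = 196 decimal

196


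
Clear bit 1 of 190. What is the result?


190 & ~(1 << 1) = 188

188


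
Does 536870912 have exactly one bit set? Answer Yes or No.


0b100000000000000000000000000000. Only one bit set => Yes

Yes


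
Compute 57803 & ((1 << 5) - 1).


57803 & 31 = 11

11


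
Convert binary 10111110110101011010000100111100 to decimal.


10111110110101011010000100111100 in decimal = 3201671484

3201671484


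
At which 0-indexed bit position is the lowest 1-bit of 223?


0b11011111. Lowest set bit at position 0

0


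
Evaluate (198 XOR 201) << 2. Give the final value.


Step 1: 198 ^ 201 = 15
Step 2: 15 << 2 = 60

60


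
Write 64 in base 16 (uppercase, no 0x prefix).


64 = 40 hex

40


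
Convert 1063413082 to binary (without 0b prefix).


1063413082 = 111111011000100110010101011010 in binary

111111011000100110010101011010


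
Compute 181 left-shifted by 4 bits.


0b10110101 << 4 = 0b101101010000 = 2896

2896


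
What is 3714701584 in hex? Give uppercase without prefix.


3714701584 = DD69D910 hex

DD69D910


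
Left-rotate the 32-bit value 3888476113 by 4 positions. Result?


Rotate 0b11100111110001010110111111010001 left by 4 (32-bit) = 0b1111100010101101111110100011110 = 2086075678

2086075678


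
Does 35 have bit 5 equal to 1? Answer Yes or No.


0b100011, bit 5 = 1. Yes

Yes


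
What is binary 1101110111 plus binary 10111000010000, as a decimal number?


1101110111 + 10111000010000 = 11000110000111 = 12679

12679


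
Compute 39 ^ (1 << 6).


39 ^ (1 << 6) = 39 ^ 64 = 103

103


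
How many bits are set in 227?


0b11100011 has 5 set bits

5


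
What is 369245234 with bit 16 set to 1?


369245234 | (1 << 16) = 369245234 | 65536 = 369310770

369310770


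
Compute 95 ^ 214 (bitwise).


0b1011111 ^ 0b11010110 = 0b10001001 = 137

137


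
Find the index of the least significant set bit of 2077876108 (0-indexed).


0b1111011110110011101111110001100. Lowest set bit at position 2

2


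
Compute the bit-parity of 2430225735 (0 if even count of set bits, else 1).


0b10010000110110100100110101000111 has 15 ones => parity 1

1


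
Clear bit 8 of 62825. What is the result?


62825 & ~(1 << 8) = 62569

62569


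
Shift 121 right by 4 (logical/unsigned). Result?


0b1111001 >> 4 = 0b111 = 7

7


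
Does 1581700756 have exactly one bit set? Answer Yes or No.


0b1011110010001101101011010010100. Multiple bits set => No

No


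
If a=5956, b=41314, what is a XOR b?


5956 ^ 41314 = 46630

46630


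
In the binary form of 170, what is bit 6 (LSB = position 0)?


0b10101010, position 6 = 0

0


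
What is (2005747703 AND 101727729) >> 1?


Step 1: 2005747703 & 101727729 = 100664817
Step 2: 100664817 >> 1 = 50332408

50332408


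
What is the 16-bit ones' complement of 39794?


39794 ^ 65535 = 25741

25741


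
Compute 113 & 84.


0b1110001 & 0b1010100 = 0b1010000 = 80

80


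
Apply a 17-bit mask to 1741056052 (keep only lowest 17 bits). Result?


1741056052 & 131071 = 26676

26676


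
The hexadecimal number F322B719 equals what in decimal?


F322B719 hex = 4079138585 decimal

4079138585


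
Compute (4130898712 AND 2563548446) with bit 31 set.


Step 1: 4130898712 & 2563548446 = 2416476440
Step 2: 2416476440 | (1 << 31) = 2416476440 | 2147483648 = 2416476440

2416476440


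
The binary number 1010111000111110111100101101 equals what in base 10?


1010111000111110111100101101 in decimal = 182710061

182710061


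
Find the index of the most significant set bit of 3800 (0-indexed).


0b111011011000. Highest set bit at position 11

11


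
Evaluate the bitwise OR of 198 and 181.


0b11000110 | 0b10110101 = 0b11110111 = 247

247


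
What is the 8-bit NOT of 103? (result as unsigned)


~0b1100111 = 0b10011000 = 152 (8-bit unsigned)

152


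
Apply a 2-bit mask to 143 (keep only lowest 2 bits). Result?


143 & 3 = 3

3


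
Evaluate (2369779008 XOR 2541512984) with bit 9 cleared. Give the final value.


Step 1: 2369779008 ^ 2541512984 = 440638552
Step 2: 440638552 & ~(1 << 9) = 440638552

440638552


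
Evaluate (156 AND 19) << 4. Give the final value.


Step 1: 156 & 19 = 16
Step 2: 16 << 4 = 256

256


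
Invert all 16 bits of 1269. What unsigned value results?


1269 ^ 65535 = 64266

64266


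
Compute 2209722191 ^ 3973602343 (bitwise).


0b10000011101101011010111101001111 ^ 0b11101100110110000101110000100111 = 0b1101111011011011111001101101000 = 1869476712

1869476712


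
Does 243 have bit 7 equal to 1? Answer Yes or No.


0b11110011, bit 7 = 1. Yes

Yes


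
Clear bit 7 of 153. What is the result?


153 & ~(1 << 7) = 25

25


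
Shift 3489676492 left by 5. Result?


0b11010000000000000011110011001100 << 5 = 0b1101000000000000001111001100110000000 = 111669647744

111669647744


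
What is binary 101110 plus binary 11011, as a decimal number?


101110 + 11011 = 1001001 = 73

73


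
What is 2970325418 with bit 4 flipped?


2970325418 ^ (1 << 4) = 2970325418 ^ 16 = 2970325434

2970325434


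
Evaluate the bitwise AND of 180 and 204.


0b10110100 & 0b11001100 = 0b10000100 = 132

132


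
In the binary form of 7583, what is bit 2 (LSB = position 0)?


0b1110110011111, position 2 = 1

1


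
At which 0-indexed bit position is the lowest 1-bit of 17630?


0b100010011011110. Lowest set bit at position 1

1


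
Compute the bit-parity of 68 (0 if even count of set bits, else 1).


0b1000100 has 2 ones => parity 0

0


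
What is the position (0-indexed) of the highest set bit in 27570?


0b110101110110010. Highest set bit at position 14

14


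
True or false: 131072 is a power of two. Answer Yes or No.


0b100000000000000000. Only one bit set => Yes

Yes


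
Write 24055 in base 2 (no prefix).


24055 = 101110111110111 in binary

101110111110111


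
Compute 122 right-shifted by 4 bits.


0b1111010 >> 4 = 0b111 = 7

7


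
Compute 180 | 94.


0b10110100 | 0b1011110 = 0b11111110 = 254

254


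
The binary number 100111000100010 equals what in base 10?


100111000100010 in decimal = 20002

20002


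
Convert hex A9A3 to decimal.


A9A3 hex = 43427 decimal

43427


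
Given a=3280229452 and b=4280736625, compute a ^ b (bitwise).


3280229452 ^ 4280736625 = 1017286461

1017286461


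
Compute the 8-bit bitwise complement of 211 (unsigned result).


~0b11010011 = 0b101100 = 44 (8-bit unsigned)

44


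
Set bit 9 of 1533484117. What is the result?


1533484117 | (1 << 9) = 1533484117 | 512 = 1533484629

1533484629


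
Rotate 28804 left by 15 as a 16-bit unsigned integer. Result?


Rotate 0b111000010000100 left by 15 (16-bit) = 0b11100001000010 = 14402

14402


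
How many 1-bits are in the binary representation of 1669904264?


0b1100011100010001011011110001000 has 14 set bits

14


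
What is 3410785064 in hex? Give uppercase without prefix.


3410785064 = CB4C7328 hex

CB4C7328


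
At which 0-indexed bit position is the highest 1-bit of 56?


0b111000. Highest set bit at position 5

5


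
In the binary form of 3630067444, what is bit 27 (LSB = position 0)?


0b11011000010111100110111011110100, position 27 = 1

1


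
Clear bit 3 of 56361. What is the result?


56361 & ~(1 << 3) = 56353

56353


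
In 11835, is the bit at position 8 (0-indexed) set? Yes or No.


0b10111000111011, bit 8 = 0. No

No


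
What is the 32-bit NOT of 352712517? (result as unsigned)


~0b10101000001011111011101000101 = 0b11101010111110100000100010111010 = 3942254778 (32-bit unsigned)

3942254778


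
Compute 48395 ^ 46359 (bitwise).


0b1011110100001011 ^ 0b1011010100010111 = 0b100000011100 = 2076

2076


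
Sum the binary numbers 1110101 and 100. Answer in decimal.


1110101 + 100 = 1111001 = 121

121


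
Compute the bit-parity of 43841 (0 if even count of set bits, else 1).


0b1010101101000001 has 7 ones => parity 1

1


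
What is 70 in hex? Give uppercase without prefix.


70 = 46 hex

46


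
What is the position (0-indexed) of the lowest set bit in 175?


0b10101111. Lowest set bit at position 0

0


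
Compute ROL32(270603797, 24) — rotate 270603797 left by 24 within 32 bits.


Rotate 0b10000001000010001011000010101 left by 24 (32-bit) = 0b10101000100000010000100010110 = 353378582

353378582


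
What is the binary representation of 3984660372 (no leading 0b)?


3984660372 = 11101101100000010001011110010100 in binary

11101101100000010001011110010100


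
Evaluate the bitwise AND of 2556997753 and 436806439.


0b10011000011010001011000001111001 & 0b11010000010010010001100100111 = 0b11000000010000010000000100001 = 403185697

403185697


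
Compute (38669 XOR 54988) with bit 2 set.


Step 1: 38669 ^ 54988 = 16833
Step 2: 16833 | (1 << 2) = 16833 | 4 = 16837

16837


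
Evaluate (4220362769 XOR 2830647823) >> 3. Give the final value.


Step 1: 4220362769 ^ 2830647823 = 1396040222
Step 2: 1396040222 >> 3 = 174505027

174505027


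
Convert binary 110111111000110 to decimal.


110111111000110 in decimal = 28614

28614


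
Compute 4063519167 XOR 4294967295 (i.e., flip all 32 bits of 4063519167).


4063519167 ^ 4294967295 = 231448128

231448128


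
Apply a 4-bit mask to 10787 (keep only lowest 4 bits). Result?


10787 & 15 = 3

3


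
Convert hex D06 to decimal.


D06 hex = 3334 decimal

3334


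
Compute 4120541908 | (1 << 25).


4120541908 | (1 << 25) = 4120541908 | 33554432 = 4154096340

4154096340


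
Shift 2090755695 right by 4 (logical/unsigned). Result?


0b1111100100111100110011001101111 >> 4 = 0b111110010011110011001100110 = 130672230

130672230


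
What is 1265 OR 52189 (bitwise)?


0b10011110001 | 0b1100101111011101 = 0b1100111111111101 = 53245

53245


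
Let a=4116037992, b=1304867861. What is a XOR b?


4116037992 ^ 1304867861 = 3096671613

3096671613


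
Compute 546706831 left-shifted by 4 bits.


0b100000100101100001010110001111 << 4 = 0b1000001001011000010101100011110000 = 8747309296

8747309296


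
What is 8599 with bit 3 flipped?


8599 ^ (1 << 3) = 8599 ^ 8 = 8607

8607


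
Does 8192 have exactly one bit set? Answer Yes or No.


0b10000000000000. Only one bit set => Yes

Yes


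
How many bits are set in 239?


0b11101111 has 7 set bits

7


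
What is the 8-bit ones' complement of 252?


252 ^ 255 = 3

3


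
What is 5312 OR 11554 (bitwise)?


0b1010011000000 | 0b10110100100010 = 0b11110111100010 = 15842

15842


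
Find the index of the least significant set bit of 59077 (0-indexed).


0b1110011011000101. Lowest set bit at position 0

0


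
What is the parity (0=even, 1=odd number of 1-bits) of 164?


0b10100100 has 3 ones => parity 1

1


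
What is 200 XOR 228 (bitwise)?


0b11001000 ^ 0b11100100 = 0b101100 = 44

44


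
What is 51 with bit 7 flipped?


51 ^ (1 << 7) = 51 ^ 128 = 179

179


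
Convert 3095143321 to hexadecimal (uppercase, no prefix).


3095143321 = B87C2399 hex

B87C2399


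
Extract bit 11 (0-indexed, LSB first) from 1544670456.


0b1011100000100011100110011111000, position 11 = 1

1


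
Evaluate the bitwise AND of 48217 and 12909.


0b1011110001011001 & 0b11001001101101 = 0b11000001001001 = 12361

12361


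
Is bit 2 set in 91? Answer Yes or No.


0b1011011, bit 2 = 0. No

No


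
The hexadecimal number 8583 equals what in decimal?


8583 hex = 34179 decimal

34179


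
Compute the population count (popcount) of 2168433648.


0b10000001001111111010101111110000 has 17 set bits

17


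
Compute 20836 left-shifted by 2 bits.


0b101000101100100 << 2 = 0b10100010110010000 = 83344

83344
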